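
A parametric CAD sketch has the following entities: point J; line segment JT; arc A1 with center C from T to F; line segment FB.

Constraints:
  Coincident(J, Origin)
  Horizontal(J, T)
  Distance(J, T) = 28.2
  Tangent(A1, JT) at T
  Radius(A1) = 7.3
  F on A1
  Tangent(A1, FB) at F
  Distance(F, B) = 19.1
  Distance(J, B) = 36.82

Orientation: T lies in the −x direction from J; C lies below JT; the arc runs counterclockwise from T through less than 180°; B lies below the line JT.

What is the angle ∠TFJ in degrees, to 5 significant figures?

42.748°

Checks: |CF| = 7.300 ✓; ∠(CF, FB) = 90.00° ✓; |FB| = 19.10 ✓; |JB| = 36.82 ✓.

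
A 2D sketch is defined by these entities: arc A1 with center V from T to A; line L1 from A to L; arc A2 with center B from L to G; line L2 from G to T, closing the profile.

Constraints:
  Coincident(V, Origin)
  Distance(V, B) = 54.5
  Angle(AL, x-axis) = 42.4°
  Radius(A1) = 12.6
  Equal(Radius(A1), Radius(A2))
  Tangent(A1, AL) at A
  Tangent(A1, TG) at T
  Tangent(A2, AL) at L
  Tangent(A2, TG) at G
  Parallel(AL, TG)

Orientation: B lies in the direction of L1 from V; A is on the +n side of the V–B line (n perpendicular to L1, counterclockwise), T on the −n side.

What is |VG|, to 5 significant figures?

55.938

Tangency of A1 to both parallel lines with radius 12.6 puts A and T at V ± 12.6·n: A = (-8.4962, 9.3045), T = (8.4962, -9.3045). Equal radii place L and G the same way about B: L = B + 12.6·n = (31.750, 46.054), G = B − 12.6·n = (48.742, 27.445). Then |VG| = |G − V| = 55.938.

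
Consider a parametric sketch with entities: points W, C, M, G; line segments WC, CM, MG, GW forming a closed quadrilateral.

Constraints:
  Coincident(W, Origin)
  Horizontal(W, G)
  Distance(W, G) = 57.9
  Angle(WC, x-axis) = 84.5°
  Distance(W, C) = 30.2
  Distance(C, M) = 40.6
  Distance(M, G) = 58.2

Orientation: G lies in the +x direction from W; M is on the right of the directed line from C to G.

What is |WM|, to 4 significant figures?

10.50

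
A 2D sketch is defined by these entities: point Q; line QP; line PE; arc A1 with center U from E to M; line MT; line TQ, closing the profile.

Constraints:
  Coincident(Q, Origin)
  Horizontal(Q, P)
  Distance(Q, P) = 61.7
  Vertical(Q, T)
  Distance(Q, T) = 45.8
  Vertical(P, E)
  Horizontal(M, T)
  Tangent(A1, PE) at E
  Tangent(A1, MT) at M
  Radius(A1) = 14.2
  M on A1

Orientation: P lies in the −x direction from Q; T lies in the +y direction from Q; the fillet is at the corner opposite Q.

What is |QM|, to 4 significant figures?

65.98

Q is at the origin; Q and P share the same y with |QP| = 61.7 and P on the −x side, so P = (-61.70, 0.000). Q and T share the same x with |QT| = 45.8 and T on the +y side, so T = (0.000, 45.80). The virtual corner opposite Q is at (-61.70, 45.80). A1 meets PE tangentially, so UE is at right angles to PE and the tangent condition forces UM to be normal to MT, with radius 14.2, so the center U sits 14.2 in from both sides at U = (-47.50, 31.60). That places the tangent points at E = (-61.70, 31.60) on PE and M = (-47.50, 45.80) on MT. Then |QM| = |M − Q| = 65.98.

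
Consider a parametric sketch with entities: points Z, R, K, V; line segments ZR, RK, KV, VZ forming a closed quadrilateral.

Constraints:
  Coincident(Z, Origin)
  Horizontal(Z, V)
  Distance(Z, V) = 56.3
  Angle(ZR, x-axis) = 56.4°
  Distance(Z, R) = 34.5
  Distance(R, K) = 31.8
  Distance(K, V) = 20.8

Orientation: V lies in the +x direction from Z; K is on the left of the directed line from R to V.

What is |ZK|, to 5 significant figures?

53.341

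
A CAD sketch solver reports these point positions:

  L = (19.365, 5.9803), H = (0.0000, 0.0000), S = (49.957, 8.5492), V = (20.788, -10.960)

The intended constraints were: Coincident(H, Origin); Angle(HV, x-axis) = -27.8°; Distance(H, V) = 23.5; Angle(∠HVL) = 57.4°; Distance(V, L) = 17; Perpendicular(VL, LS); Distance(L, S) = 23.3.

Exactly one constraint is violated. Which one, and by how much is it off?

Distance(L, S) = 23.3 — off by 7.40.

H = (0.00, 0.00) ✓; HV at -27.80° ✓; |HV| = 23.50 ✓; ∠HVL = 57.40° ✓; |VL| = 17.00 ✓; ∠(VL, LS) = 90.00° ✓; |LS| = 30.70 ✗.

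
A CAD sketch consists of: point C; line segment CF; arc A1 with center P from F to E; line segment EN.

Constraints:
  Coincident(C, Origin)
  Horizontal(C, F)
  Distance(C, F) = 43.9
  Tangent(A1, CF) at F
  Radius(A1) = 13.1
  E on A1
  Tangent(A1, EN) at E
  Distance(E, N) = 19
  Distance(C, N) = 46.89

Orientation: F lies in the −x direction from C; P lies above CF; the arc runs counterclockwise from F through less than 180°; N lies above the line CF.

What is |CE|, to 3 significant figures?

34.1

C is at the origin; C and F share the same y with |CF| = 43.9 and F on the −x side, so F = (-43.9, 0.00). The tangent condition forces PF to be normal to CF, so P = F + (0, 13.1) = (-43.9, 13.1). Since PE ⟂ EN (tangency), |PN| = √(13.1² + 19.0²) = 23.1 regardless of where E sits on A1. So N lies on both circle(C, 46.89) and circle(P, 23.1); the above-CF intersection is N = (-32.9, 33.4). E is the foot of the tangent from N: E = (-30.9, 14.5).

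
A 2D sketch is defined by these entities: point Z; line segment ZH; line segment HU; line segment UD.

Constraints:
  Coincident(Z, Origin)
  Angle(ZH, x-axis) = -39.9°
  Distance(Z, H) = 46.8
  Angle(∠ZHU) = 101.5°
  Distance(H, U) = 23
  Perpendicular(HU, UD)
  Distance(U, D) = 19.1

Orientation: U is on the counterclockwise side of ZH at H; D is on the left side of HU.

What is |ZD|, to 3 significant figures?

42.0

Z is at the origin; ZH runs at -39.9° with length 46.8, so H = 46.8·(cos -39.9°, sin -39.9°) = (35.9, -30.0). ∠ZHU = 101.5°, so HU runs at -39.9° + (180° − 101.5°) = 38.6° from the x-axis; with |HU| = 23.0, U = H + 23.0·(cos 38.6°, sin 38.6°) = (53.9, -15.7). The perpendicularity gives UD at right angles to HU; with |UD| = 19.1 on the left of HU, D = U + 19.1·(-0.624, 0.782) = (42.0, -0.744). Then |ZD| = |D − Z| = 42.0.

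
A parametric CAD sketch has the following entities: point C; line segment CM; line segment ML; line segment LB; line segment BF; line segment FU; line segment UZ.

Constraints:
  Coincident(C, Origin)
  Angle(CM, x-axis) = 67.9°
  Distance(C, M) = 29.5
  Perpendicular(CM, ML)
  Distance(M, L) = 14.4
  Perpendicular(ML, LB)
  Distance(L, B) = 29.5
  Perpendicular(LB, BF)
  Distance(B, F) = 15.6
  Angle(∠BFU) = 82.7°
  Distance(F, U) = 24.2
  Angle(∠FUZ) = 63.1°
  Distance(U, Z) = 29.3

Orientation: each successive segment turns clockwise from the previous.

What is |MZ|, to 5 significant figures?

34.119

C is at the origin; CM runs at 67.9° with length 29.5, so M = (11.099, 27.333). The perpendicularity gives ML at right angles to CM, so ML runs at -22.100°; with |ML| = 14.4, L = (24.441, 21.915). ML is perpendicular to LB, so LB runs at -112.10°; with |LB| = 29.5, B = (13.342, -5.4176). LB is perpendicular to BF, so BF runs at 157.90°; with |BF| = 15.6, F = (-1.1118, 0.45147). ∠BFU = 82.7° gives FU at 60.600° from the x-axis; with |FU| = 24.2, U = (10.768, 21.535). ∠FUZ = 63.1° gives UZ at -56.300° from the x-axis; with |UZ| = 29.3, Z = (27.025, -2.8414). Then |MZ| = |Z − M| = 34.119.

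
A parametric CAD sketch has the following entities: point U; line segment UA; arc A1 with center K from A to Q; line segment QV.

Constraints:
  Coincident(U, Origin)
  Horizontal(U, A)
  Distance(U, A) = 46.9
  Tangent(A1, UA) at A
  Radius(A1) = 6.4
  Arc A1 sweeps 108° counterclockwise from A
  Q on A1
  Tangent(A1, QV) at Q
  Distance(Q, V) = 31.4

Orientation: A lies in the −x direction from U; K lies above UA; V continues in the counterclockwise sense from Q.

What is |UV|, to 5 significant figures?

63.358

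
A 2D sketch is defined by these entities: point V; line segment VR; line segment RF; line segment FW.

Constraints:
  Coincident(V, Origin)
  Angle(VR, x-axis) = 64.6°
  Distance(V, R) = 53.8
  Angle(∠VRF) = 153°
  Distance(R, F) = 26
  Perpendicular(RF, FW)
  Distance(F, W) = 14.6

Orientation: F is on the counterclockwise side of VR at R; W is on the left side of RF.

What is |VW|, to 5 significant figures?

74.586

V is at the origin; VR runs at 64.6° with length 53.8, so R = 53.8·(cos 64.6°, sin 64.6°) = (23.077, 48.599). ∠VRF = 153.0°, so RF runs at 64.6° + (180° − 153.0°) = 91.600° from the x-axis; with |RF| = 26.0, F = R + 26.0·(cos 91.600°, sin 91.600°) = (22.351, 74.589). The perpendicularity gives FW at right angles to RF; with |FW| = 14.6 on the left of RF, W = F + 14.6·(-0.99961, -0.027922) = (7.7564, 74.182). Then |VW| = |W − V| = 74.586.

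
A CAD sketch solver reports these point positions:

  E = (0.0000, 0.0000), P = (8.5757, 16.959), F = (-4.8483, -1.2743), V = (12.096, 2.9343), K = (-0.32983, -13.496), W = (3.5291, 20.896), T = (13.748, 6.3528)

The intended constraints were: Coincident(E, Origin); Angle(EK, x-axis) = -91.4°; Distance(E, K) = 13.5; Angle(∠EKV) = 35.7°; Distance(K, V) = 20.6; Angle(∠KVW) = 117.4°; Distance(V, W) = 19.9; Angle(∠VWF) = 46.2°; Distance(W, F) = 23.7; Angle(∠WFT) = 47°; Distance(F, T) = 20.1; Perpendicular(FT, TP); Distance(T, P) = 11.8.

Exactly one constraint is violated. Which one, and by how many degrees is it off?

Perpendicular(FT, TP) — off by 3.70°.

E = (0.00, 0.00) ✓; EK at -91.40° ✓; |EK| = 13.50 ✓; ∠EKV = 35.70° ✓; |KV| = 20.60 ✓; ∠KVW = 117.4° ✓; |VW| = 19.90 ✓; ∠VWF = 46.20° ✓; |WF| = 23.70 ✓; ∠WFT = 47.00° ✓; |FT| = 20.10 ✓; ∠(FT, TP) = 93.70° ✗; |TP| = 11.80 ✓.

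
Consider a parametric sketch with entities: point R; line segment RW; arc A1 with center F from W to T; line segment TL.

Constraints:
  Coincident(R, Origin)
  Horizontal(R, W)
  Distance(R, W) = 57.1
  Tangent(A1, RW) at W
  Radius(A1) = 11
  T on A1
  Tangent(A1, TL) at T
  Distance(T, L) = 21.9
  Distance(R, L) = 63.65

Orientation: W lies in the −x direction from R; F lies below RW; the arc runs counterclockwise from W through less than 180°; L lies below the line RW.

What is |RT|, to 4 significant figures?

68.26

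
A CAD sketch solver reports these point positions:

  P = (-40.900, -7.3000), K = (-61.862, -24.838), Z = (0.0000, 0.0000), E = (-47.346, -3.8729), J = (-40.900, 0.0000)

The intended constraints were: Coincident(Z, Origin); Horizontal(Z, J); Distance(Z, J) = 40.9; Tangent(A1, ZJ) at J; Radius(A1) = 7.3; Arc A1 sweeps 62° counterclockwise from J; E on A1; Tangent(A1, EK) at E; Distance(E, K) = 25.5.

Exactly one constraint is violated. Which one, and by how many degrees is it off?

Tangent(A1, EK) at E — off by 6.70°.

Z = (0.00, 0.00) ✓; Z.y = 0.00, J.y = 0.00 ✓; |ZJ| = 40.90 ✓; ∠(PJ, JZ) = 90.00° ✓; |PJ| = 7.300 ✓; bearing(P→E) − bearing(P→J) = 62.00° ✓; |PE| = 7.300 ✓; ∠(PE, EK) = 96.70° ✗; |EK| = 25.50 ✓.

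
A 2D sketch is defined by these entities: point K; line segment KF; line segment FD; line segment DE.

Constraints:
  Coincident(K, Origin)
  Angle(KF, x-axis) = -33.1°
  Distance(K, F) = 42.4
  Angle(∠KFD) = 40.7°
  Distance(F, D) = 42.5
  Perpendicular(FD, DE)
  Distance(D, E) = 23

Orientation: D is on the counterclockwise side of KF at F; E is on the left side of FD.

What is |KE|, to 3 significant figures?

11.4

K is at the origin; KF runs at -33.1° with length 42.4, so F = 42.4·(cos -33.1°, sin -33.1°) = (35.5, -23.2). ∠KFD = 40.7°, so FD runs at -33.1° + (180° − 40.7°) = 106° from the x-axis; with |FD| = 42.5, D = F + 42.5·(cos 106°, sin 106°) = (23.7, 17.7). The perpendicularity gives DE at right angles to FD; with |DE| = 23.0 on the left of FD, E = D + 23.0·(-0.960, -0.279) = (1.58, 11.2). Then |KE| = |E − K| = 11.4.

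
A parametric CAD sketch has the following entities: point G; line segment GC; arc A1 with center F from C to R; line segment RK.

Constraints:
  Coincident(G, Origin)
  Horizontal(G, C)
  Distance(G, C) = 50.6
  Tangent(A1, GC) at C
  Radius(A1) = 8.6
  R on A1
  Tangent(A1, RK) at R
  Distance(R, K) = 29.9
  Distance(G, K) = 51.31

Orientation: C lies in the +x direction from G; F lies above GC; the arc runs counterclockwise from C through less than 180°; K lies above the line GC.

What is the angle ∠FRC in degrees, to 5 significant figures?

23.317°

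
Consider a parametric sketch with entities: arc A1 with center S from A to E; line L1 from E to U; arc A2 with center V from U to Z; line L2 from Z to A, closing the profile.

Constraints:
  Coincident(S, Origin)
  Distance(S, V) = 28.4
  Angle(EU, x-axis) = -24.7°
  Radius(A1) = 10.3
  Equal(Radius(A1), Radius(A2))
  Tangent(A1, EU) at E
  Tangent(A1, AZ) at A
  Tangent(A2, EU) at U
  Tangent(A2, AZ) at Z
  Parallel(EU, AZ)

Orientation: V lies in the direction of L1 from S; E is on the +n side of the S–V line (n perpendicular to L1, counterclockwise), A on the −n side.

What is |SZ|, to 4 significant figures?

30.21

The slot axis is L1's direction at -24.7°, so u = (cos -24.7°, sin -24.7°) = (0.9085, -0.4179) and n = (−sin -24.7°, cos -24.7°) = (0.4179, 0.9085). S is at the origin and V lies 28.4 along u from S, so V = 28.4·u = (25.80, -11.87). Tangency of A1 to both parallel lines with radius 10.3 puts E and A at S ± 10.3·n: E = (4.304, 9.358), A = (-4.304, -9.358). Equal radii place U and Z the same way about V: U = V + 10.3·n = (30.11, -2.510), Z = V − 10.3·n = (21.50, -21.23). Then |SZ| = |Z − S| = 30.21.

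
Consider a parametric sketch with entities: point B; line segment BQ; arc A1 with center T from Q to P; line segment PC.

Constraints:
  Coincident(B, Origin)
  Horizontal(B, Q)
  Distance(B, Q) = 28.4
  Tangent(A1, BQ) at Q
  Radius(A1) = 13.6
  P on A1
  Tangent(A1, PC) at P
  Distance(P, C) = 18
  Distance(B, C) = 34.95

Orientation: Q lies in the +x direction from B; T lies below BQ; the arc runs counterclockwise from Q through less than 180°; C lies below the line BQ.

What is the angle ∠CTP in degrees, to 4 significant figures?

52.93°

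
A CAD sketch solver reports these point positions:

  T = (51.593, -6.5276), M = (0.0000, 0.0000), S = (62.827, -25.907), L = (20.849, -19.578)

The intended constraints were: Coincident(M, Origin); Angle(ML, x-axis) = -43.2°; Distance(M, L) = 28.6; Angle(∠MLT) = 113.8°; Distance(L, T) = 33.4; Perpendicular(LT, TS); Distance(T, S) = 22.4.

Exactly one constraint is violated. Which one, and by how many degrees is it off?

Perpendicular(LT, TS) — off by 7.10°.

M = (0.00, 0.00) ✓; ML at -43.20° ✓; |ML| = 28.60 ✓; ∠MLT = 113.8° ✓; |LT| = 33.40 ✓; ∠(LT, TS) = 82.90° ✗; |TS| = 22.40 ✓.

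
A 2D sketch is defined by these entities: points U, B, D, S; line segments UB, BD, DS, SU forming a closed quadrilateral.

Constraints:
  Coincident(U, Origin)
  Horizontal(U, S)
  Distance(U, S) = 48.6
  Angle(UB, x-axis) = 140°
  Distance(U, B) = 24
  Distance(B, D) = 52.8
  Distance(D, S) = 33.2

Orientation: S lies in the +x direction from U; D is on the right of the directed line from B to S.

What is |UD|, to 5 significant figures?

28.806

U is at the origin; U and S share the same y with |US| = 48.6 and S in +x, so S = (48.6, 0). UB runs at 140.0° with |UB| = 24.0, so B = (-18.385, 15.427). D is determined by |BD| = 52.8 and |DS| = 33.2 together: it lies at the intersection of circle(B, 52.8) and circle(S, 33.2). With |BS| = 68.739, the foot of the radical line on BS is 46.630 from B and the perpendicular offset is √(52.8² − 46.630²) = 24.768. Taking the right-of-BS solution: D = (21.497, -19.175).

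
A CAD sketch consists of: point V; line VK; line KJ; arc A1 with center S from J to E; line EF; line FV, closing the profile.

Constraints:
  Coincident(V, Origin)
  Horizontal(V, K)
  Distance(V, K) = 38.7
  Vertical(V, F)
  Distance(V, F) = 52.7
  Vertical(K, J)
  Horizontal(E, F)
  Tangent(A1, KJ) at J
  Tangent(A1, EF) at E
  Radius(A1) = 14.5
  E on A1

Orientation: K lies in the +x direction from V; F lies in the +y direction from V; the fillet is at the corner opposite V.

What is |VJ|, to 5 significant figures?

54.378

V is at the origin; V and K share the same y with |VK| = 38.7 and K on the +x side, so K = (38.700, 0.0000). VF is vertical with |VF| = 52.7 and F on the +y side, so F = (0.0000, 52.700). The virtual corner opposite V is at (38.700, 52.700). The tangent condition forces SJ to be normal to KJ and the tangent condition forces SE to be normal to EF, with radius 14.5, so the center S sits 14.5 in from both sides at S = (24.200, 38.200). That places the tangent points at J = (38.700, 38.200) on KJ and E = (24.200, 52.700) on EF. Then |VJ| = |J − V| = 54.378.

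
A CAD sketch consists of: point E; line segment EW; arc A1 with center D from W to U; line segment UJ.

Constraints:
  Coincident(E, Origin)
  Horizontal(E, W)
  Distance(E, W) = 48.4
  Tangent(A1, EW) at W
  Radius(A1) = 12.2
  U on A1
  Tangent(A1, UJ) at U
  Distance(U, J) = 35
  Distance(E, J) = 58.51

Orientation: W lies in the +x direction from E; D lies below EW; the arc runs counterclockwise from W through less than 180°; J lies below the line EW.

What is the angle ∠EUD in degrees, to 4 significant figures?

163.7°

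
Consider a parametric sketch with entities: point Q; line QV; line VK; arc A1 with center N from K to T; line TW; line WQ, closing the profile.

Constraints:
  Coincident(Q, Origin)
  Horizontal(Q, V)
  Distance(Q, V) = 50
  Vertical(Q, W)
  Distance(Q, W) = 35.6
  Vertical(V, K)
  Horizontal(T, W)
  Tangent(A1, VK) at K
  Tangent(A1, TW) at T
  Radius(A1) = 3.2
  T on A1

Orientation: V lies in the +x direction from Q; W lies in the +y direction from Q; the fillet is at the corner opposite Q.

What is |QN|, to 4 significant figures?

56.92

Q is at the origin; Q and V share the same y with |QV| = 50.0 and V on the +x side, so V = (50.00, 0.000). QW is vertical with |QW| = 35.6 and W on the +y side, so W = (0.000, 35.60). The virtual corner opposite Q is at (50.00, 35.60). A1 meets VK tangentially, so NK is at right angles to VK and the tangent condition forces NT to be normal to TW, with radius 3.2, so the center N sits 3.2 in from both sides at N = (46.80, 32.40). Then |QN| = |N − Q| = 56.92.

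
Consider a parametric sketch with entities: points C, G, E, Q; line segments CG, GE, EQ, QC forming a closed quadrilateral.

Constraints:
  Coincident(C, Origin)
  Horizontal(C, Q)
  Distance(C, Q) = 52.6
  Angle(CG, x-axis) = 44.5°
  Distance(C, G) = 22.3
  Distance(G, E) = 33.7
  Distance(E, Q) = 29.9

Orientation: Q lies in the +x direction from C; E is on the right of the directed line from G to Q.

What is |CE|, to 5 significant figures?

31.739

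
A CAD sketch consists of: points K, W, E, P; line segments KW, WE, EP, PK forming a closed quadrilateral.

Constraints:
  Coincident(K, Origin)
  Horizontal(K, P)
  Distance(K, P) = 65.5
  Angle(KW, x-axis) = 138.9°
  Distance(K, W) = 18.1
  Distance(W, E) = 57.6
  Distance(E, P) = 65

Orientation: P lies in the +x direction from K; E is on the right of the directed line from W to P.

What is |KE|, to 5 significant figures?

41.191

Checks: |WE| = 57.60 ✓; |EP| = 65.00 ✓.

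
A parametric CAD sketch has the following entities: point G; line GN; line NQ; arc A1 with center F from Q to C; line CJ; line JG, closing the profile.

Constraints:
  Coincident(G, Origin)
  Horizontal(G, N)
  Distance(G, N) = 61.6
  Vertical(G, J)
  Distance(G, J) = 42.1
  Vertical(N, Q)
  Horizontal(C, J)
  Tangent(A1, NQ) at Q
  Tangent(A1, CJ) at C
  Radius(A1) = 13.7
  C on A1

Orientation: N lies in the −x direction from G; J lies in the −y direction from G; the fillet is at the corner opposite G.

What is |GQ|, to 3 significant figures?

67.8

The virtual corner opposite G is at (-61.6, -42.1). The tangent condition forces FQ to be normal to NQ and since A1 is tangent to CJ there, FC ⟂ CJ, with radius 13.7, so the center F sits 13.7 in from both sides at F = (-47.9, -28.4). That places the tangent points at Q = (-61.6, -28.4) on NQ and C = (-47.9, -42.1) on CJ. Then |GQ| = |Q − G| = 67.8.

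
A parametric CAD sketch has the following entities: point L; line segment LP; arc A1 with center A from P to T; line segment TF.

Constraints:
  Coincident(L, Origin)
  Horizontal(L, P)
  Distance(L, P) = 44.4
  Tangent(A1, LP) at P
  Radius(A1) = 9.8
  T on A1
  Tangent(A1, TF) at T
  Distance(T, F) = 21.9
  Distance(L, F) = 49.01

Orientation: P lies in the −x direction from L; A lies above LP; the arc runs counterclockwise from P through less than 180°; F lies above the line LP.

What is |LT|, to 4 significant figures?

36.26

Checks: ∠(AP, PL) = 90.00° ✓; |AT| = 9.800 ✓; ∠(AT, TF) = 90.00° ✓; |TF| = 21.90 ✓; |LF| = 49.01 ✓.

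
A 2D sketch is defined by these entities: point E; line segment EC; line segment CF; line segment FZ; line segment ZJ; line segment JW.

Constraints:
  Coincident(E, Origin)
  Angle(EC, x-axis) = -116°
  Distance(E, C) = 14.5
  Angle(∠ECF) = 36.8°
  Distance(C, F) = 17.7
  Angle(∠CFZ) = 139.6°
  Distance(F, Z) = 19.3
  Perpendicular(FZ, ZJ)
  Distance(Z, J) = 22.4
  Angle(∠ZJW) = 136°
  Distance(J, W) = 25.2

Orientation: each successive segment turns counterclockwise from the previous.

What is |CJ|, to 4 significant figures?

34.55

∠CFZ = 139.6° gives FZ at 67.60° from the x-axis; with |FZ| = 19.3, Z = (16.74, 12.90). FZ ⟂ ZJ, so ZJ runs at 157.6°; with |ZJ| = 22.4, J = (-3.969, 21.44). Then |CJ| = |J − C| = 34.55.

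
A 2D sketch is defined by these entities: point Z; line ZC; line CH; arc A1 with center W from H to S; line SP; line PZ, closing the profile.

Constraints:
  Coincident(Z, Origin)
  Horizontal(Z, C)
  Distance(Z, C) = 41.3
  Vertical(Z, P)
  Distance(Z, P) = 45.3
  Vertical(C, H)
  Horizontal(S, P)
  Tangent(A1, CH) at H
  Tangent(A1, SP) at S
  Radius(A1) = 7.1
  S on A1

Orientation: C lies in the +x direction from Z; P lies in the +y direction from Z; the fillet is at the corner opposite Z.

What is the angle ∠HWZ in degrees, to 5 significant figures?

131.84°

Z is at the origin; ZC is horizontal with |ZC| = 41.3 and C on the +x side, so C = (41.300, 0.0000). ZP is vertical with |ZP| = 45.3 and P on the +y side, so P = (0.0000, 45.300). The virtual corner opposite Z is at (41.300, 45.300). Tangency of A1 to CH means the radius WH is perpendicular to CH and since A1 is tangent to SP there, WS ⟂ SP, with radius 7.1, so the center W sits 7.1 in from both sides at W = (34.200, 38.200). That places the tangent points at H = (41.300, 38.200) on CH and S = (34.200, 45.300) on SP. Then cos ∠HWZ = WH·WZ / (|WH||WZ|), giving 131.84°.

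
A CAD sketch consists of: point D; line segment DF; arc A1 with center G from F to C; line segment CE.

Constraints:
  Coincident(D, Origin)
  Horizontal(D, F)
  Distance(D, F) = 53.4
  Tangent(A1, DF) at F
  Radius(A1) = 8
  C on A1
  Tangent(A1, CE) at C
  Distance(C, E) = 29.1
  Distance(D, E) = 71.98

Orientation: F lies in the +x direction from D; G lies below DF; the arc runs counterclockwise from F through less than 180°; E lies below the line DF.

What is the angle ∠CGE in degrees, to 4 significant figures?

74.63°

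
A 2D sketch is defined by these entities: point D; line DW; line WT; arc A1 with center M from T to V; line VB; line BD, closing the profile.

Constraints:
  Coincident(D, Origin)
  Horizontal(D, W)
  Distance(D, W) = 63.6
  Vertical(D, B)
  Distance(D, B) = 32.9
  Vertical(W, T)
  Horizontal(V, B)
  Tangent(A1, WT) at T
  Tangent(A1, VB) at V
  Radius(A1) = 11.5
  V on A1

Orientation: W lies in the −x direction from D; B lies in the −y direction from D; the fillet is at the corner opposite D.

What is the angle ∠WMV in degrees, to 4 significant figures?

151.7°

D is at the origin; D and W share the same y with |DW| = 63.6 and W on the −x side, so W = (-63.60, 0.000). DB is vertical with |DB| = 32.9 and B on the −y side, so B = (0.000, -32.90). The virtual corner opposite D is at (-63.60, -32.90). A1 meets WT tangentially, so MT is at right angles to WT and the tangent condition forces MV to be normal to VB, with radius 11.5, so the center M sits 11.5 in from both sides at M = (-52.10, -21.40). That places the tangent points at T = (-63.60, -21.40) on WT and V = (-52.10, -32.90) on VB. Then cos ∠WMV = MW·MV / (|MW||MV|), giving 151.7°.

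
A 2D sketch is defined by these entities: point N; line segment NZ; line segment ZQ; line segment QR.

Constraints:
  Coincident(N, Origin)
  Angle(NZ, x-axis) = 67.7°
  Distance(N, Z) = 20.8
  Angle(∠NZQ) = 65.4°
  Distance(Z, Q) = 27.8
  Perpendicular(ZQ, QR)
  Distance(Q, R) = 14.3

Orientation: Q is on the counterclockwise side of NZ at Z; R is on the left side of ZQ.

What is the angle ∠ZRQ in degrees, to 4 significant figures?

62.78°

N is at the origin; NZ runs at 67.7° with length 20.8, so Z = 20.8·(cos 67.7°, sin 67.7°) = (7.893, 19.24). ∠NZQ = 65.4°, so ZQ runs at 67.7° + (180° − 65.4°) = 182.3° from the x-axis; with |ZQ| = 27.8, Q = Z + 27.8·(cos 182.3°, sin 182.3°) = (-19.88, 18.13). ZQ ⟂ QR; with |QR| = 14.3 on the left of ZQ, R = Q + 14.3·(0.04013, -0.9992) = (-19.31, 3.840). Then cos ∠ZRQ = RZ·RQ / (|RZ||RQ|), giving 62.78°.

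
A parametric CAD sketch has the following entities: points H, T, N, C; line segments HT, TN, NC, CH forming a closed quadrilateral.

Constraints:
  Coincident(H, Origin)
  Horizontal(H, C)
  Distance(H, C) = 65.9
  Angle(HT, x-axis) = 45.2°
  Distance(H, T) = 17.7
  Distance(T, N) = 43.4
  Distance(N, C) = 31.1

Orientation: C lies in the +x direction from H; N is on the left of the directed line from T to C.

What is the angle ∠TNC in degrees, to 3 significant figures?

93.4°

Checks: |TN| = 43.40 ✓; |NC| = 31.10 ✓.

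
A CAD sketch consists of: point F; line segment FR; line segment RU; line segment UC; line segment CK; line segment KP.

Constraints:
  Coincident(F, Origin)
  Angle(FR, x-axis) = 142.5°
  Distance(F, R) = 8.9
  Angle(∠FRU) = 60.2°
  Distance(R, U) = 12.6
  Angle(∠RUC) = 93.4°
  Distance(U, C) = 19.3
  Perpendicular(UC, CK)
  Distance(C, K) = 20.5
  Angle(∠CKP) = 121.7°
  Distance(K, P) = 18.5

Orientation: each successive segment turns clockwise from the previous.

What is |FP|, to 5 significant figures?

21.909

F is at the origin; FR runs at 142.5° with length 8.9, so R = (-7.0608, 5.4180). ∠FRU = 60.2° gives RU at 22.700° from the x-axis; with |RU| = 12.6, U = (4.5631, 10.280). ∠RUC = 93.4° gives UC at -63.900° from the x-axis; with |UC| = 19.3, C = (13.054, -7.0515). UC is perpendicular to CK, so CK runs at -153.90°; with |CK| = 20.5, K = (-5.3556, -16.070). ∠CKP = 121.7° gives KP at 147.80° from the x-axis; with |KP| = 18.5, P = (-21.010, -6.2121). Then |FP| = |P − F| = 21.909.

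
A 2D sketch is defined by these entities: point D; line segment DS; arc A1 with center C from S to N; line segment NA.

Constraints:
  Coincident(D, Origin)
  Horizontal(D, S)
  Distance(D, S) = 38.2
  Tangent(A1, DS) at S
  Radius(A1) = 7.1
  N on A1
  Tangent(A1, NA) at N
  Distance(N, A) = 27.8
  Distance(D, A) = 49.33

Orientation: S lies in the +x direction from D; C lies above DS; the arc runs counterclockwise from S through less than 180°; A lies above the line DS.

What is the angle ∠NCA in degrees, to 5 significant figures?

75.673°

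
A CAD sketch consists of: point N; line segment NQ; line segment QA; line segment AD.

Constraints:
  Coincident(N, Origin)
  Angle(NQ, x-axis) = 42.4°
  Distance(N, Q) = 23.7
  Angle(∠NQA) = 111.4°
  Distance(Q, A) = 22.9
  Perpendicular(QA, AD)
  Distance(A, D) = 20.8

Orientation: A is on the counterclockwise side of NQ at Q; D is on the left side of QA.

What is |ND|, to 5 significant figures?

31.573

N is at the origin; NQ runs at 42.4° with length 23.7, so Q = 23.7·(cos 42.4°, sin 42.4°) = (17.501, 15.981). ∠NQA = 111.4°, so QA runs at 42.4° + (180° − 111.4°) = 111.00° from the x-axis; with |QA| = 22.9, A = Q + 22.9·(cos 111.00°, sin 111.00°) = (9.2948, 37.360). QA ⟂ AD; with |AD| = 20.8 on the left of QA, D = A + 20.8·(-0.93358, -0.35837) = (-10.124, 29.906). Then |ND| = |D − N| = 31.573.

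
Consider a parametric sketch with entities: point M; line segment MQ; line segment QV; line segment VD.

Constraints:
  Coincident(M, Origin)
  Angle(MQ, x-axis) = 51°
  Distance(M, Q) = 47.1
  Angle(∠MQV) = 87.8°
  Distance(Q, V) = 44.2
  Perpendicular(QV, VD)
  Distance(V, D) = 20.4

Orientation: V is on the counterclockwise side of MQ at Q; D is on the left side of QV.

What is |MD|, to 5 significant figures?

50.081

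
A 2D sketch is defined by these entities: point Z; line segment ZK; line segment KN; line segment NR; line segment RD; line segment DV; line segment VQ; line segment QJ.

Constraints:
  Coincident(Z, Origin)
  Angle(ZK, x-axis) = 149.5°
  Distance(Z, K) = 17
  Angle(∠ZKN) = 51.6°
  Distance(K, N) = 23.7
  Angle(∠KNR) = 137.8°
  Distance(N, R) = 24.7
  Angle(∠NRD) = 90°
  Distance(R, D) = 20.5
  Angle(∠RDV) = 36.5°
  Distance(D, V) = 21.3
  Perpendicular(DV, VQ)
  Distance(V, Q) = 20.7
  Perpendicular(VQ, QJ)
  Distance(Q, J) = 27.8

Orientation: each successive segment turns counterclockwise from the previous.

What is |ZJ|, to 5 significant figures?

46.294

Z is at the origin; ZK runs at 149.5° with length 17.0, so K = (-14.648, 8.6282). ∠ZKN = 51.6° gives KN at -82.100° from the x-axis; with |KN| = 23.7, N = (-11.390, -14.847). ∠KNR = 137.8° gives NR at -39.900° from the x-axis; with |NR| = 24.7, R = (7.5587, -30.691). ∠NRD = 90.0° gives RD at 50.100° from the x-axis; with |RD| = 20.5, D = (20.708, -14.964). ∠RDV = 36.5° gives DV at -166.40° from the x-axis; with |DV| = 21.3, V = (0.0056674, -19.972). DV is perpendicular to VQ, so VQ runs at -76.400°; with |VQ| = 20.7, Q = (4.8731, -40.092). VQ ⟂ QJ, so QJ runs at 13.600°; with |QJ| = 27.8, J = (31.894, -33.555). Then |ZJ| = |J − Z| = 46.294.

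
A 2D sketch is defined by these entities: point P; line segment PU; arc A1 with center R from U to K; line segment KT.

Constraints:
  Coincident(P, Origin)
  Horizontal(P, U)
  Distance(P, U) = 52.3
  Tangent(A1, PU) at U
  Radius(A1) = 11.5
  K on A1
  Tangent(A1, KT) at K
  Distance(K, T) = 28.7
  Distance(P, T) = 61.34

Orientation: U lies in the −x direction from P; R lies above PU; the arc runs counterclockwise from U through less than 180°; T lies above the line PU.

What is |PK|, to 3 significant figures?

43.0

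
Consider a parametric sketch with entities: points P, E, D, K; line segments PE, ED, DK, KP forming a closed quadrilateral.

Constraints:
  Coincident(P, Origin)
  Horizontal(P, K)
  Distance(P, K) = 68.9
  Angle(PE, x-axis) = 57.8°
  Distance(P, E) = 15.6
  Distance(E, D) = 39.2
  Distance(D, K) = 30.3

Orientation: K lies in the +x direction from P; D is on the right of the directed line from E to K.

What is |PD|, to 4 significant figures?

41.31

Checks: |PK| = 68.90 ✓; |PE| = 15.60 ✓; |ED| = 39.20 ✓; |DK| = 30.30 ✓.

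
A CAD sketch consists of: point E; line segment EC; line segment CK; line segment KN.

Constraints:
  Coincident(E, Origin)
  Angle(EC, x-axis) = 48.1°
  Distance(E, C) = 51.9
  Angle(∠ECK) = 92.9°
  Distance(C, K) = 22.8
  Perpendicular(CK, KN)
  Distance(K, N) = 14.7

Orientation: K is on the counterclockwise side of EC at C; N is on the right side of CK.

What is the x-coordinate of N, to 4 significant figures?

28.84

∠ECK = 92.9°, so CK runs at 48.1° + (180° − 92.9°) = 135.2° from the x-axis; with |CK| = 22.8, K = C + 22.8·(cos 135.2°, sin 135.2°) = (18.48, 54.70). CK ⟂ KN; with |KN| = 14.7 on the right of CK, N = K + 14.7·(0.7046, 0.7096) = (28.84, 65.13). So N.x = 28.84.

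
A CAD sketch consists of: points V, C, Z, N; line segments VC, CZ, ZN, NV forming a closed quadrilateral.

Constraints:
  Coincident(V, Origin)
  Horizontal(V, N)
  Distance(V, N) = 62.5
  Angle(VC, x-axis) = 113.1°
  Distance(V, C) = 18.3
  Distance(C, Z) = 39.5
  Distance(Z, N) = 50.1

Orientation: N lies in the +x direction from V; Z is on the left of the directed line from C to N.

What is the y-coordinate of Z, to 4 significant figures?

35.81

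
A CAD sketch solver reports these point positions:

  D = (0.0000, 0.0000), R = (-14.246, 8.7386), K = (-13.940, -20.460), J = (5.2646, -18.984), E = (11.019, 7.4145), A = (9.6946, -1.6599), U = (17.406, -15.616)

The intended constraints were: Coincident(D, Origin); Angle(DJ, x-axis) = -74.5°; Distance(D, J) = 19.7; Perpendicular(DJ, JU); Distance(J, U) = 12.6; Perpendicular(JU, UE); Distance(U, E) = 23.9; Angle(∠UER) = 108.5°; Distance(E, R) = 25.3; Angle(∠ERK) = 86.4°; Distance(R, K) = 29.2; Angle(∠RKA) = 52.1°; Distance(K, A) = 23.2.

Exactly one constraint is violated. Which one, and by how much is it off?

Distance(K, A) = 23.2 — off by 7.00.

D = (0.00, 0.00) ✓; DJ at -74.50° ✓; |DJ| = 19.70 ✓; ∠(DJ, JU) = 90.00° ✓; |JU| = 12.60 ✓; ∠(JU, UE) = 90.00° ✓; |UE| = 23.90 ✓; ∠UER = 108.5° ✓; |ER| = 25.30 ✓; ∠ERK = 86.40° ✓; |RK| = 29.20 ✓; ∠RKA = 52.10° ✓; |KA| = 30.20 ✗.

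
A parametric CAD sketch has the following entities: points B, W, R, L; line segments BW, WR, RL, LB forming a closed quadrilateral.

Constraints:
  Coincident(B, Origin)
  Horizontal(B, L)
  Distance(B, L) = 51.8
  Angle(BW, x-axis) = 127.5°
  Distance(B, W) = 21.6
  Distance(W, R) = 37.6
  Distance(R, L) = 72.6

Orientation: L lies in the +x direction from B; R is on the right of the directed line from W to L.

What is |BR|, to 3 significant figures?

27.0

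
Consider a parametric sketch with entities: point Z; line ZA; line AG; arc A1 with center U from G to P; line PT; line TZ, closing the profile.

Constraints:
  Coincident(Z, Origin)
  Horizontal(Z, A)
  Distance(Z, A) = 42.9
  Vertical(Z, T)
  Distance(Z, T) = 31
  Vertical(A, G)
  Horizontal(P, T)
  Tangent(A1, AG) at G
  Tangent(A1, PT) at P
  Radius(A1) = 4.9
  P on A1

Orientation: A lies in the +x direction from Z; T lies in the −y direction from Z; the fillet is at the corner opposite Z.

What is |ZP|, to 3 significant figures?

49.0

Z is at the origin; ZA is horizontal with |ZA| = 42.9 and A on the +x side, so A = (42.9, 0.00). ZT is vertical with |ZT| = 31.0 and T on the −y side, so T = (0.00, -31.0). The virtual corner opposite Z is at (42.9, -31.0). Since A1 is tangent to AG there, UG ⟂ AG and the tangent condition forces UP to be normal to PT, with radius 4.9, so the center U sits 4.9 in from both sides at U = (38.0, -26.1). That places the tangent points at G = (42.9, -26.1) on AG and P = (38.0, -31.0) on PT. Then |ZP| = |P − Z| = 49.0.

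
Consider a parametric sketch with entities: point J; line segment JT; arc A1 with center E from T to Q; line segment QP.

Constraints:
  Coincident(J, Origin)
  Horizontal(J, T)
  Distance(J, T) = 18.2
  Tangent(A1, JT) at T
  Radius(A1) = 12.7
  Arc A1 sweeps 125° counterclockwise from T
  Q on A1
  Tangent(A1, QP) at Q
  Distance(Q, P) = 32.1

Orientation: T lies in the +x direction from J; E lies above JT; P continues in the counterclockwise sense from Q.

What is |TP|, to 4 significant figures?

46.97

J is at the origin; J and T share the same y with |JT| = 18.2 and T on the +x side, so T = (18.20, 0.000). The tangent condition forces ET to be normal to JT, so E = T + (0, 12.7) = (18.20, 12.70). On A1, T sits at bearing -90° from E; a 125° counterclockwise sweep puts Q at bearing 35°, so Q = E + 12.7·(cos 35°, sin 35°) = (28.60, 19.98). Tangency of A1 to QP means the radius EQ is perpendicular to QP, so QP runs along (−sin 35°, cos 35°); with |QP| = 32.1, P = (10.19, 46.28). Then |TP| = |P − T| = 46.97.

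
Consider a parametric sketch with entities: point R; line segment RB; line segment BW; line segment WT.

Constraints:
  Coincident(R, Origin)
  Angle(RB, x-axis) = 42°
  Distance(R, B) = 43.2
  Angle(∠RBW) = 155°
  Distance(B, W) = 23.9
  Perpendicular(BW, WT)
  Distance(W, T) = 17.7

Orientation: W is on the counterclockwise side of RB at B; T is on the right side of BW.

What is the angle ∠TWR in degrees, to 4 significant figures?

106.1°

R is at the origin; RB runs at 42.0° with length 43.2, so B = 43.2·(cos 42.0°, sin 42.0°) = (32.10, 28.91). ∠RBW = 155.0°, so BW runs at 42.0° + (180° − 155.0°) = 67.00° from the x-axis; with |BW| = 23.9, W = B + 23.9·(cos 67.00°, sin 67.00°) = (41.44, 50.91). The perpendicularity gives WT at right angles to BW; with |WT| = 17.7 on the right of BW, T = W + 17.7·(0.9205, -0.3907) = (57.74, 43.99). Then cos ∠TWR = WT·WR / (|WT||WR|), giving 106.1°.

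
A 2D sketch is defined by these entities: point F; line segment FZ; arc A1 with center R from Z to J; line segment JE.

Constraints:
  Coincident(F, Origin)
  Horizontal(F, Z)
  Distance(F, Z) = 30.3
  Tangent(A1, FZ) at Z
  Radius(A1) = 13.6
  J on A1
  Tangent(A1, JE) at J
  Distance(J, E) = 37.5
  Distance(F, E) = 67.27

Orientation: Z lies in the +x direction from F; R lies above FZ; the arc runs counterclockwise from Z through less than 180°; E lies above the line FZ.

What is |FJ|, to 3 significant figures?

46.0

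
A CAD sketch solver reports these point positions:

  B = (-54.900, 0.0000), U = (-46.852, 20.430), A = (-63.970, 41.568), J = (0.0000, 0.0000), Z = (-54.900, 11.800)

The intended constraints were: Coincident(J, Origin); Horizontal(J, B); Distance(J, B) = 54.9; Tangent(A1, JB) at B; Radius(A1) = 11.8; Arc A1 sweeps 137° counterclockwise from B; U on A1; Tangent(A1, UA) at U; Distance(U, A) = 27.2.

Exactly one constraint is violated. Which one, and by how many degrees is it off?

Tangent(A1, UA) at U — off by 8.00°.

J = (0.00, 0.00) ✓; J.y = 0.00, B.y = 0.00 ✓; |JB| = 54.90 ✓; ∠(ZB, BJ) = 90.00° ✓; |ZB| = 11.80 ✓; bearing(Z→U) − bearing(Z→B) = 137.0° ✓; |ZU| = 11.80 ✓; ∠(ZU, UA) = 98.00° ✗; |UA| = 27.20 ✓.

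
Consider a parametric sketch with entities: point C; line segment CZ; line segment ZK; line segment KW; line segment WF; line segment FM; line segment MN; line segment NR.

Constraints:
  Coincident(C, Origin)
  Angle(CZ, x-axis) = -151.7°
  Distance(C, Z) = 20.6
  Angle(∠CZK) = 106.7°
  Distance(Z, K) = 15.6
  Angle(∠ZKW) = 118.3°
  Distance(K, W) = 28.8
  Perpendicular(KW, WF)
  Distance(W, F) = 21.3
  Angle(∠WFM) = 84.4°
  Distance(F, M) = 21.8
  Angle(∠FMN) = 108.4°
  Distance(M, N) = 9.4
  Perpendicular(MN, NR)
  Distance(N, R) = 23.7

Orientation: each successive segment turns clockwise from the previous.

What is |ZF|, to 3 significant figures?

37.0

C is at the origin; CZ runs at -151.7° with length 20.6, so Z = (-18.1, -9.77). ∠CZK = 106.7° gives ZK at 135° from the x-axis; with |ZK| = 15.6, K = (-29.2, 1.26). ∠ZKW = 118.3° gives KW at 73.3° from the x-axis; with |KW| = 28.8, W = (-20.9, 28.8). KW ⟂ WF, so WF runs at -16.7°; with |WF| = 21.3, F = (-0.491, 22.7). Then |ZF| = |F − Z| = 37.0.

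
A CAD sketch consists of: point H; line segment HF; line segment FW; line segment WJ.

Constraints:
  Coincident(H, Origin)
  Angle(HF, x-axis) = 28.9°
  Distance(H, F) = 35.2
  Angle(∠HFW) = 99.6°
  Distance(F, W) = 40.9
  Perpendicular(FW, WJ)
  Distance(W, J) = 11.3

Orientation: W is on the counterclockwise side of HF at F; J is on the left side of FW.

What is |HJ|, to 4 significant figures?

52.30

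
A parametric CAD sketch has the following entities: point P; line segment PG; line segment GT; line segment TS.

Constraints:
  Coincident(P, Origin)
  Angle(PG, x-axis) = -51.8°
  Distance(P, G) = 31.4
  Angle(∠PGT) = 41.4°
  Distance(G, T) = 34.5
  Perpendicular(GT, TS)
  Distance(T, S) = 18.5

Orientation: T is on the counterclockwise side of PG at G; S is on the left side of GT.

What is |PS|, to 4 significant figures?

11.18

P is at the origin; PG runs at -51.8° with length 31.4, so G = 31.4·(cos -51.8°, sin -51.8°) = (19.42, -24.68). ∠PGT = 41.4°, so GT runs at -51.8° + (180° − 41.4°) = 86.80° from the x-axis; with |GT| = 34.5, T = G + 34.5·(cos 86.80°, sin 86.80°) = (21.34, 9.770). GT is perpendicular to TS; with |TS| = 18.5 on the left of GT, S = T + 18.5·(-0.9984, 0.05582) = (2.873, 10.80). Then |PS| = |S − P| = 11.18.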